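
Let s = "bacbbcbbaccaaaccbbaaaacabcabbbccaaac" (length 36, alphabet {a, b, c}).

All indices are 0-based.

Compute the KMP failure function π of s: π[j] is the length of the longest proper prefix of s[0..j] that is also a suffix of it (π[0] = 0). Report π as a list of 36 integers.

π[0] = 0
j=1 s[j]='a': π[1]=0 (border '')
j=2 s[j]='c': π[2]=0 (border '')
j=3 s[j]='b': π[3]=1 (border 'b')
j=4 s[j]='b': k: 1→0; π[4]=1 (border 'b')
j=5 s[j]='c': k: 1→0; π[5]=0 (border '')
j=6 s[j]='b': π[6]=1 (border 'b')
j=7 s[j]='b': k: 1→0; π[7]=1 (border 'b')
j=8 s[j]='a': π[8]=2 (border 'ba')
j=9 s[j]='c': π[9]=3 (border 'bac')
j=10 s[j]='c': k: 3→0; π[10]=0 (border '')
j=11 s[j]='a': π[11]=0 (border '')
j=12 s[j]='a': π[12]=0 (border '')
j=13 s[j]='a': π[13]=0 (border '')
j=14 s[j]='c': π[14]=0 (border '')
j=15 s[j]='c': π[15]=0 (border '')
j=16 s[j]='b': π[16]=1 (border 'b')
j=17 s[j]='b': k: 1→0; π[17]=1 (border 'b')
j=18 s[j]='a': π[18]=2 (border 'ba')
j=19 s[j]='a': k: 2→0; π[19]=0 (border '')
j=20 s[j]='a': π[20]=0 (border '')
j=21 s[j]='a': π[21]=0 (border '')
j=22 s[j]='c': π[22]=0 (border '')
j=23 s[j]='a': π[23]=0 (border '')
j=24 s[j]='b': π[24]=1 (border 'b')
j=25 s[j]='c': k: 1→0; π[25]=0 (border '')
j=26 s[j]='a': π[26]=0 (border '')
j=27 s[j]='b': π[27]=1 (border 'b')
j=28 s[j]='b': k: 1→0; π[28]=1 (border 'b')
j=29 s[j]='b': k: 1→0; π[29]=1 (border 'b')
j=30 s[j]='c': k: 1→0; π[30]=0 (border '')
j=31 s[j]='c': π[31]=0 (border '')
j=32 s[j]='a': π[32]=0 (border '')
j=33 s[j]='a': π[33]=0 (border '')
j=34 s[j]='a': π[34]=0 (border '')
j=35 s[j]='c': π[35]=0 (border '')

[0, 0, 0, 1, 1, 0, 1, 1, 2, 3, 0, 0, 0, 0, 0, 0, 1, 1, 2, 0, 0, 0, 0, 0, 1, 0, 0, 1, 1, 1, 0, 0, 0, 0, 0, 0]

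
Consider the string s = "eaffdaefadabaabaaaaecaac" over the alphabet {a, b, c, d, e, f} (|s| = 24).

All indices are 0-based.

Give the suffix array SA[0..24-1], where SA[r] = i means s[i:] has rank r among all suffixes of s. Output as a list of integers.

rank→(start, suffix):
  0 → (15, 'aaaaecaac')
  1 → (16, 'aaaecaac')
  2 → (12, 'aabaaaaecaac')
  3 → (21, 'aac')
  4 → (17, 'aaecaac')
  5 → (13, 'abaaaaecaac')
  6 → (10, 'abaabaaaaecaac')
  7 → (22, 'ac')
  8 → (8, 'adabaabaaaaecaac')
  9 → (18, 'aecaac')
  10 → (5, 'aefadabaabaaaaecaac')
  11 → (1, 'affdaefadabaabaaaaecaac')
  12 → (14, 'baaaaecaac')
  13 → (11, 'baabaaaaecaac')
  14 → (23, 'c')
  15 → (20, 'caac')
  16 → (9, 'dabaabaaaaecaac')
  17 → (4, 'daefadabaabaaaaecaac')
  18 → (0, 'eaffdaefadabaabaaaaecaac')
  19 → (19, 'ecaac')
  20 → (6, 'efadabaabaaaaecaac')
  21 → (7, 'fadabaabaaaaecaac')
  22 → (3, 'fdaefadabaabaaaaecaac')
  23 → (2, 'ffdaefadabaabaaaaecaac')

[15, 16, 12, 21, 17, 13, 10, 22, 8, 18, 5, 1, 14, 11, 23, 20, 9, 4, 0, 19, 6, 7, 3, 2]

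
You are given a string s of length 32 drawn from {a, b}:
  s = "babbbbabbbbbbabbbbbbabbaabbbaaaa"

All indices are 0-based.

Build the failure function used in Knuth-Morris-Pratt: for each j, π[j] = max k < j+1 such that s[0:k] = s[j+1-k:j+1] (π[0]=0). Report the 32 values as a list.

π[0] = 0
j=1 s[j]='a': π[1]=0 (border '')
j=2 s[j]='b': π[2]=1 (border 'b')
j=3 s[j]='b': k: 1→0; π[3]=1 (border 'b')
j=4 s[j]='b': k: 1→0; π[4]=1 (border 'b')
j=5 s[j]='b': k: 1→0; π[5]=1 (border 'b')
j=6 s[j]='a': π[6]=2 (border 'ba')
j=7 s[j]='b': π[7]=3 (border 'bab')
j=8 s[j]='b': π[8]=4 (border 'babb')
j=9 s[j]='b': π[9]=5 (border 'babbb')
j=10 s[j]='b': π[10]=6 (border 'babbbb')
j=11 s[j]='b': k: 6→1→0; π[11]=1 (border 'b')
j=12 s[j]='b': k: 1→0; π[12]=1 (border 'b')
j=13 s[j]='a': π[13]=2 (border 'ba')
j=14 s[j]='b': π[14]=3 (border 'bab')
j=15 s[j]='b': π[15]=4 (border 'babb')
j=16 s[j]='b': π[16]=5 (border 'babbb')
j=17 s[j]='b': π[17]=6 (border 'babbbb')
j=18 s[j]='b': k: 6→1→0; π[18]=1 (border 'b')
j=19 s[j]='b': k: 1→0; π[19]=1 (border 'b')
j=20 s[j]='a': π[20]=2 (border 'ba')
j=21 s[j]='b': π[21]=3 (border 'bab')
j=22 s[j]='b': π[22]=4 (border 'babb')
j=23 s[j]='a': k: 4→1; π[23]=2 (border 'ba')
j=24 s[j]='a': k: 2→0; π[24]=0 (border '')
j=25 s[j]='b': π[25]=1 (border 'b')
j=26 s[j]='b': k: 1→0; π[26]=1 (border 'b')
j=27 s[j]='b': k: 1→0; π[27]=1 (border 'b')
j=28 s[j]='a': π[28]=2 (border 'ba')
j=29 s[j]='a': k: 2→0; π[29]=0 (border '')
j=30 s[j]='a': π[30]=0 (border '')
j=31 s[j]='a': π[31]=0 (border '')

[0, 0, 1, 1, 1, 1, 2, 3, 4, 5, 6, 1, 1, 2, 3, 4, 5, 6, 1, 1, 2, 3, 4, 2, 0, 1, 1, 1, 2, 0, 0, 0]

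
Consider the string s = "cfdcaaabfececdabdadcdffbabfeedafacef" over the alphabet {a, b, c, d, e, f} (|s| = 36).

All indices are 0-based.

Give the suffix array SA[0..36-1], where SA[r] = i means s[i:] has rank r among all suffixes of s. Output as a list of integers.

sorted suffixes:
  #0 SA[0]=4  'aaabfececdabdadcdffbabfeedafacef'
  #1 SA[1]=5  'aabfececdabdadcdffbabfeedafacef'
  #2 SA[2]=14  'abdadcdffbabfeedafacef'
  #3 SA[3]=6  'abfececdabdadcdffbabfeedafacef'
  #4 SA[4]=24  'abfeedafacef'
  #5 SA[5]=32  'acef'
  #6 SA[6]=17  'adcdffbabfeedafacef'
  #7 SA[7]=30  'afacef'
  #8 SA[8]=23  'babfeedafacef'
  #9 SA[9]=15  'bdadcdffbabfeedafacef'
  #10 SA[10]=7  'bfececdabdadcdffbabfeedafacef'
  #11 SA[11]=25  'bfeedafacef'
  #12 SA[12]=3  'caaabfececdabdadcdffbabfeedafacef'
  #13 SA[13]=12  'cdabdadcdffbabfeedafacef'
  #14 SA[14]=19  'cdffbabfeedafacef'
  #15 SA[15]=10  'cecdabdadcdffbabfeedafacef'
  #16 SA[16]=33  'cef'
  #17 SA[17]=0  'cfdcaaabfececdabdadcdffbabfeedafacef'
  #18 SA[18]=13  'dabdadcdffbabfeedafacef'
  #19 SA[19]=16  'dadcdffbabfeedafacef'
  #20 SA[20]=29  'dafacef'
  #21 SA[21]=2  'dcaaabfececdabdadcdffbabfeedafacef'
  #22 SA[22]=18  'dcdffbabfeedafacef'
  #23 SA[23]=20  'dffbabfeedafacef'
  #24 SA[24]=11  'ecdabdadcdffbabfeedafacef'
  #25 SA[25]=9  'ececdabdadcdffbabfeedafacef'
  #26 SA[26]=28  'edafacef'
  #27 SA[27]=27  'eedafacef'
  #28 SA[28]=34  'ef'
  #29 SA[29]=35  'f'
  #30 SA[30]=31  'facef'
  #31 SA[31]=22  'fbabfeedafacef'
  #32 SA[32]=1  'fdcaaabfececdabdadcdffbabfeedafacef'
  #33 SA[33]=8  'fececdabdadcdffbabfeedafacef'
  #34 SA[34]=26  'feedafacef'
  #35 SA[35]=21  'ffbabfeedafacef'

[4, 5, 14, 6, 24, 32, 17, 30, 23, 15, 7, 25, 3, 12, 19, 10, 33, 0, 13, 16, 29, 2, 18, 20, 11, 9, 28, 27, 34, 35, 31, 22, 1, 8, 26, 21]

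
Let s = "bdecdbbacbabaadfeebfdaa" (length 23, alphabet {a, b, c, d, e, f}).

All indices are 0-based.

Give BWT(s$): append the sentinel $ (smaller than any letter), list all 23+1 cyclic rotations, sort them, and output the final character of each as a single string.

rank  rotation                  last
    0  $bdecdbbacbabaadfeebfdaa  a
    1  a$bdecdbbacbabaadfeebfda  a
    2  aa$bdecdbbacbabaadfeebfd  d
    3  aadfeebfdaa$bdecdbbacbab  b
    4  abaadfeebfdaa$bdecdbbacb  b
    5  acbabaadfeebfdaa$bdecdbb  b
    6  adfeebfdaa$bdecdbbacbaba  a
    7  baadfeebfdaa$bdecdbbacba  a
    8  babaadfeebfdaa$bdecdbbac  c
    9  bacbabaadfeebfdaa$bdecdb  b
   10  bbacbabaadfeebfdaa$bdecd  d
   11  bdecdbbacbabaadfeebfdaa$  $
   12  bfdaa$bdecdbbacbabaadfee  e
   13  cbabaadfeebfdaa$bdecdbba  a
   14  cdbbacbabaadfeebfdaa$bde  e
   15  daa$bdecdbbacbabaadfeebf  f
   16  dbbacbabaadfeebfdaa$bdec  c
   17  decdbbacbabaadfeebfdaa$b  b
   18  dfeebfdaa$bdecdbbacbabaa  a
   19  ebfdaa$bdecdbbacbabaadfe  e
   20  ecdbbacbabaadfeebfdaa$bd  d
   21  eebfdaa$bdecdbbacbabaadf  f
   22  fdaa$bdecdbbacbabaadfeeb  b
   23  feebfdaa$bdecdbbacbabaad  d

aadbbbaacbd$eaefcbaedfbd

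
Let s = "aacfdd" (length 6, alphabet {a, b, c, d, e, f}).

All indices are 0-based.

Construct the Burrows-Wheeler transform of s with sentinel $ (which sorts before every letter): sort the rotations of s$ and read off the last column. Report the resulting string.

rank  rotation last
    0  $aacfdd  d
    1  aacfdd$  $
    2  acfdd$a  a
    3  cfdd$aa  a
    4  d$aacfd  d
    5  dd$aacf  f
    6  fdd$aac  c

d$aadfc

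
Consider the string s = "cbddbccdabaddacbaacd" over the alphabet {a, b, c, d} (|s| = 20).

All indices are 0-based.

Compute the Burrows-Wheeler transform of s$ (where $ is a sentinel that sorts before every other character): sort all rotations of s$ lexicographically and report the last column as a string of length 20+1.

dbddabcadca$bacccddab

rank  rotation               last
    0  $cbddbccdabaddacbaacd  d
    1  aacd$cbddbccdabaddacb  b
    2  abaddacbaacd$cbddbccd  d
    3  acbaacd$cbddbccdabadd  d
    4  acd$cbddbccdabaddacba  a
    5  addacbaacd$cbddbccdab  b
    6  baacd$cbddbccdabaddac  c
    7  baddacbaacd$cbddbccda  a
    8  bccdabaddacbaacd$cbdd  d
    9  bddbccdabaddacbaacd$c  c
   10  cbaacd$cbddbccdabadda  a
   11  cbddbccdabaddacbaacd$  $
   12  ccdabaddacbaacd$cbddb  b
   13  cd$cbddbccdabaddacbaa  a
   14  cdabaddacbaacd$cbddbc  c
   15  d$cbddbccdabaddacbaac  c
   16  dabaddacbaacd$cbddbcc  c
   17  dacbaacd$cbddbccdabad  d
   18  dbccdabaddacbaacd$cbd  d
   19  ddacbaacd$cbddbccdaba  a
   20  ddbccdabaddacbaacd$cb  b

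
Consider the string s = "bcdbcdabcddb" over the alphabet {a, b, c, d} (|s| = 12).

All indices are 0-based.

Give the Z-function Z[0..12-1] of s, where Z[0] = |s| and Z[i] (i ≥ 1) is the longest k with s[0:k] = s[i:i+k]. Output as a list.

Z[0]=12
i=1: fresh scan; Z[1]=0
i=2: fresh scan; Z[2]=0
i=3: fresh scan; Z[3]=3 extend→box=[3,6)
i=4: min(r-i=2, Z[1]=0)=0; Z[4]=0
i=5: min(r-i=1, Z[2]=0)=0; Z[5]=0
i=6: fresh scan; Z[6]=0
i=7: fresh scan; Z[7]=3 extend→box=[7,10)
i=8: min(r-i=2, Z[1]=0)=0; Z[8]=0
i=9: min(r-i=1, Z[2]=0)=0; Z[9]=0
i=10: fresh scan; Z[10]=0
i=11: fresh scan; Z[11]=1 extend→box=[11,12)

[12, 0, 0, 3, 0, 0, 0, 3, 0, 0, 0, 1]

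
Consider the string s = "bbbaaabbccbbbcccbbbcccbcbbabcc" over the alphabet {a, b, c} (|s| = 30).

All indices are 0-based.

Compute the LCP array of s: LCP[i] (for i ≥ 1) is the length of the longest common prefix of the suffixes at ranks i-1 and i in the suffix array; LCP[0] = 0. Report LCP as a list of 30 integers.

rank | idx | suffix
   0 |   3 | aaabbccbbbcccbbbcccbcbbabcc
   1 |   4 | aabbccbbbcccbbbcccbcbbabcc
   2 |   5 | abbccbbbcccbbbcccbcbbabcc
   3 |  26 | abcc
   4 |   2 | baaabbccbbbcccbbbcccbcbbabcc
   5 |  25 | babcc
   6 |   1 | bbaaabbccbbbcccbbbcccbcbbabcc
   7 |  24 | bbabcc
   8 |   0 | bbbaaabbccbbbcccbbbcccbcbbabcc
   9 |  10 | bbbcccbbbcccbcbbabcc
  10 |  16 | bbbcccbcbbabcc
  11 |   6 | bbccbbbcccbbbcccbcbbabcc
  12 |  11 | bbcccbbbcccbcbbabcc
  13 |  17 | bbcccbcbbabcc
  14 |  22 | bcbbabcc
  15 |  27 | bcc
  16 |   7 | bccbbbcccbbbcccbcbbabcc
  17 |  12 | bcccbbbcccbcbbabcc
  18 |  18 | bcccbcbbabcc
  19 |  29 | c
  20 |  23 | cbbabcc
  21 |   9 | cbbbcccbbbcccbcbbabcc
  22 |  15 | cbbbcccbcbbabcc
  23 |  21 | cbcbbabcc
  24 |  28 | cc
  25 |   8 | ccbbbcccbbbcccbcbbabcc
  26 |  14 | ccbbbcccbcbbabcc
  27 |  20 | ccbcbbabcc
  28 |  13 | cccbbbcccbcbbabcc
  29 |  19 | cccbcbbabcc

SA = [3, 4, 5, 26, 2, 25, 1, 24, 0, 10, 16, 6, 11, 17, 22, 27, 7, 12, 18, 29, 23, 9, 15, 21, 28, 8, 14, 20, 13, 19]
[i] adj suffixes → lcp
  [1] 3/4 → 2 ('aa')
  [2] 4/5 → 1 ('a')
  [3] 5/26 → 2 ('ab')
  [4] 26/2 → 0 ('')
  [5] 2/25 → 2 ('ba')
  [6] 25/1 → 1 ('b')
  [7] 1/24 → 3 ('bba')
  [8] 24/0 → 2 ('bb')
  [9] 0/10 → 3 ('bbb')
  [10] 10/16 → 7 ('bbbcccb')
  [11] 16/6 → 2 ('bb')
  [12] 6/11 → 4 ('bbcc')
  [13] 11/17 → 6 ('bbcccb')
  [14] 17/22 → 1 ('b')
  [15] 22/27 → 2 ('bc')
  [16] 27/7 → 3 ('bcc')
  [17] 7/12 → 3 ('bcc')
  [18] 12/18 → 5 ('bcccb')
  [19] 18/29 → 0 ('')
  [20] 29/23 → 1 ('c')
  [21] 23/9 → 3 ('cbb')
  [22] 9/15 → 8 ('cbbbcccb')
  [23] 15/21 → 2 ('cb')
  [24] 21/28 → 1 ('c')
  [25] 28/8 → 2 ('cc')
  [26] 8/14 → 9 ('ccbbbcccb')
  [27] 14/20 → 3 ('ccb')
  [28] 20/13 → 2 ('cc')
  [29] 13/19 → 4 ('cccb')

[0, 2, 1, 2, 0, 2, 1, 3, 2, 3, 7, 2, 4, 6, 1, 2, 3, 3, 5, 0, 1, 3, 8, 2, 1, 2, 9, 3, 2, 4]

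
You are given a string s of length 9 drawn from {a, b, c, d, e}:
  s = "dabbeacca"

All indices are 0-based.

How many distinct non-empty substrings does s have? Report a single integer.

41

rank→(start, suffix):
  0 → (8, 'a')
  1 → (1, 'abbeacca')
  2 → (5, 'acca')
  3 → (2, 'bbeacca')
  4 → (3, 'beacca')
  5 → (7, 'ca')
  6 → (6, 'cca')
  7 → (0, 'dabbeacca')
  8 → (4, 'eacca')

SA = [8, 1, 5, 2, 3, 7, 6, 0, 4]
[i] adj suffixes → lcp
  [1] 8/1 → 1 ('a')
  [2] 1/5 → 1 ('a')
  [3] 5/2 → 0 ('')
  [4] 2/3 → 1 ('b')
  [5] 3/7 → 0 ('')
  [6] 7/6 → 1 ('c')
  [7] 6/0 → 0 ('')
  [8] 0/4 → 0 ('')

n(n+1)/2 = 9·10/2 = 45
Σ LCP = 0 + 1 + 1 + 0 + 1 + 0 + 1 + 0 + 0 = 4
distinct = 45 − 4 = 41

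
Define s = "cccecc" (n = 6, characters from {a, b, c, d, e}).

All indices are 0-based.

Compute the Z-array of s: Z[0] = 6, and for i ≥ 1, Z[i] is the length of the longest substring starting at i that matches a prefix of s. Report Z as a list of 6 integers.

Z[0]=6
i=1: fresh scan; Z[1]=2 grow→box=[1,3)
i=2: min(r-i=1, Z[1]=2)=1; Z[2]=1
i=3: fresh scan; Z[3]=0
i=4: fresh scan; Z[4]=2 grow→box=[4,6)
i=5: min(r-i=1, Z[1]=2)=1; Z[5]=1

[6, 2, 1, 0, 2, 1]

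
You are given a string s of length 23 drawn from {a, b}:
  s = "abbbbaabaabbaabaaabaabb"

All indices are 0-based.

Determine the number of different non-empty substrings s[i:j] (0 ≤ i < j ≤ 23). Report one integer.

rank→(start, suffix):
  0 → (15, 'aaabaabb')
  1 → (12, 'aabaaabaabb')
  2 → (16, 'aabaabb')
  3 → (5, 'aabaabbaabaaabaabb')
  4 → (19, 'aabb')
  5 → (8, 'aabbaabaaabaabb')
  6 → (13, 'abaaabaabb')
  7 → (17, 'abaabb')
  8 → (6, 'abaabbaabaaabaabb')
  9 → (20, 'abb')
  10 → (9, 'abbaabaaabaabb')
  11 → (0, 'abbbbaabaabbaabaaabaabb')
  12 → (22, 'b')
  13 → (14, 'baaabaabb')
  14 → (11, 'baabaaabaabb')
  15 → (4, 'baabaabbaabaaabaabb')
  16 → (18, 'baabb')
  17 → (7, 'baabbaabaaabaabb')
  18 → (21, 'bb')
  19 → (10, 'bbaabaaabaabb')
  20 → (3, 'bbaabaabbaabaaabaabb')
  21 → (2, 'bbbaabaabbaabaaabaabb')
  22 → (1, 'bbbbaabaabbaabaaabaabb')

SA = [15, 12, 16, 5, 19, 8, 13, 17, 6, 20, 9, 0, 22, 14, 11, 4, 18, 7, 21, 10, 3, 2, 1]
i: (SA[i-1],SA[i]) lcp shared
  1: (15,12) 2 'aa'
  2: (12,16) 5 'aabaa'
  3: (16,5) 7 'aabaabb'
  4: (5,19) 3 'aab'
  5: (19,8) 4 'aabb'
  6: (8,13) 1 'a'
  7: (13,17) 4 'abaa'
  8: (17,6) 6 'abaabb'
  9: (6,20) 2 'ab'
  10: (20,9) 3 'abb'
  11: (9,0) 3 'abb'
  12: (0,22) 0 ''
  13: (22,14) 1 'b'
  14: (14,11) 3 'baa'
  15: (11,4) 6 'baabaa'
  16: (4,18) 4 'baab'
  17: (18,7) 5 'baabb'
  18: (7,21) 1 'b'
  19: (21,10) 2 'bb'
  20: (10,3) 7 'bbaabaa'
  21: (3,2) 2 'bb'
  22: (2,1) 3 'bbb'

n(n+1)/2 = 23·24/2 = 276
Σ LCP = 0 + 2 + 5 + 7 + 3 + 4 + 1 + 4 + 6 + 2 + 3 + 3 + 0 + 1 + 3 + 6 + 4 + 5 + 1 + 2 + 7 + 2 + 3 = 74
distinct = 276 − 74 = 202

202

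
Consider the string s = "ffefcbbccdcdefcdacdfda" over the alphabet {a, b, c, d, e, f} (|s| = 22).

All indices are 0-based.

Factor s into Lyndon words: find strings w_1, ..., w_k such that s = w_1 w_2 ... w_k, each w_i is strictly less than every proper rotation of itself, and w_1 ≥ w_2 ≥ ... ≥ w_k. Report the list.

["f", "f", "ef", "c", "bbccdcdefcd", "acdfd", "a"]

emit factor 1: 'f' (i=0, period=1)
emit factor 2: 'f' (i=1, period=1)
emit factor 3: 'ef' (i=2, period=2)
emit factor 4: 'c' (i=4, period=1)
emit factor 5: 'bbccdcdefcd' (i=5, period=11)
emit factor 6: 'acdfd' (i=16, period=5)
emit factor 7: 'a' (i=21, period=1)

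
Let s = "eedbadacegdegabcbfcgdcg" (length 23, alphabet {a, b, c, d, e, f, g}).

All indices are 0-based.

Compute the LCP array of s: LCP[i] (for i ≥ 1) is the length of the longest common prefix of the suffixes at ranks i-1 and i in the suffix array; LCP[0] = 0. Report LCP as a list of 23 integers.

[0, 1, 1, 0, 1, 1, 0, 1, 1, 2, 0, 1, 1, 1, 0, 1, 1, 2, 0, 0, 1, 1, 2]

rank→(start, suffix):
  0 → (13, 'abcbfcgdcg')
  1 → (6, 'acegdegabcbfcgdcg')
  2 → (4, 'adacegdegabcbfcgdcg')
  3 → (3, 'badacegdegabcbfcgdcg')
  4 → (14, 'bcbfcgdcg')
  5 → (16, 'bfcgdcg')
  6 → (15, 'cbfcgdcg')
  7 → (7, 'cegdegabcbfcgdcg')
  8 → (21, 'cg')
  9 → (18, 'cgdcg')
  10 → (5, 'dacegdegabcbfcgdcg')
  11 → (2, 'dbadacegdegabcbfcgdcg')
  12 → (20, 'dcg')
  13 → (10, 'degabcbfcgdcg')
  14 → (1, 'edbadacegdegabcbfcgdcg')
  15 → (0, 'eedbadacegdegabcbfcgdcg')
  16 → (11, 'egabcbfcgdcg')
  17 → (8, 'egdegabcbfcgdcg')
  18 → (17, 'fcgdcg')
  19 → (22, 'g')
  20 → (12, 'gabcbfcgdcg')
  21 → (19, 'gdcg')
  22 → (9, 'gdegabcbfcgdcg')

SA = [13, 6, 4, 3, 14, 16, 15, 7, 21, 18, 5, 2, 20, 10, 1, 0, 11, 8, 17, 22, 12, 19, 9]
rank  pair      lcp
   1  s[13:],s[6:]  1  'a'
   2  s[6:],s[4:]  1  'a'
   3  s[4:],s[3:]  0  ''
   4  s[3:],s[14:]  1  'b'
   5  s[14:],s[16:]  1  'b'
   6  s[16:],s[15:]  0  ''
   7  s[15:],s[7:]  1  'c'
   8  s[7:],s[21:]  1  'c'
   9  s[21:],s[18:]  2  'cg'
  10  s[18:],s[5:]  0  ''
  11  s[5:],s[2:]  1  'd'
  12  s[2:],s[20:]  1  'd'
  13  s[20:],s[10:]  1  'd'
  14  s[10:],s[1:]  0  ''
  15  s[1:],s[0:]  1  'e'
  16  s[0:],s[11:]  1  'e'
  17  s[11:],s[8:]  2  'eg'
  18  s[8:],s[17:]  0  ''
  19  s[17:],s[22:]  0  ''
  20  s[22:],s[12:]  1  'g'
  21  s[12:],s[19:]  1  'g'
  22  s[19:],s[9:]  2  'gd'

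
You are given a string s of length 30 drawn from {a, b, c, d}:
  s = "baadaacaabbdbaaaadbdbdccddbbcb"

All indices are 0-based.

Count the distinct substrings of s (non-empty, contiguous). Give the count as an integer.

rank | idx | suffix
   0 |  13 | aaaadbdbdccddbbcb
   1 |  14 | aaadbdbdccddbbcb
   2 |   7 | aabbdbaaaadbdbdccddbbcb
   3 |   4 | aacaabbdbaaaadbdbdccddbbcb
   4 |   1 | aadaacaabbdbaaaadbdbdccddbbcb
   5 |  15 | aadbdbdccddbbcb
   6 |   8 | abbdbaaaadbdbdccddbbcb
   7 |   5 | acaabbdbaaaadbdbdccddbbcb
   8 |   2 | adaacaabbdbaaaadbdbdccddbbcb
   9 |  16 | adbdbdccddbbcb
  10 |  29 | b
  11 |  12 | baaaadbdbdccddbbcb
  12 |   0 | baadaacaabbdbaaaadbdbdccddbbcb
  13 |  26 | bbcb
  14 |   9 | bbdbaaaadbdbdccddbbcb
  15 |  27 | bcb
  16 |  10 | bdbaaaadbdbdccddbbcb
  17 |  18 | bdbdccddbbcb
  18 |  20 | bdccddbbcb
  19 |   6 | caabbdbaaaadbdbdccddbbcb
  20 |  28 | cb
  21 |  22 | ccddbbcb
  22 |  23 | cddbbcb
  23 |   3 | daacaabbdbaaaadbdbdccddbbcb
  24 |  11 | dbaaaadbdbdccddbbcb
  25 |  25 | dbbcb
  26 |  17 | dbdbdccddbbcb
  27 |  19 | dbdccddbbcb
  28 |  21 | dccddbbcb
  29 |  24 | ddbbcb

SA = [13, 14, 7, 4, 1, 15, 8, 5, 2, 16, 29, 12, 0, 26, 9, 27, 10, 18, 20, 6, 28, 22, 23, 3, 11, 25, 17, 19, 21, 24]
[i] adj suffixes → lcp
  [1] 13/14 → 3 ('aaa')
  [2] 14/7 → 2 ('aa')
  [3] 7/4 → 2 ('aa')
  [4] 4/1 → 2 ('aa')
  [5] 1/15 → 3 ('aad')
  [6] 15/8 → 1 ('a')
  [7] 8/5 → 1 ('a')
  [8] 5/2 → 1 ('a')
  [9] 2/16 → 2 ('ad')
  [10] 16/29 → 0 ('')
  [11] 29/12 → 1 ('b')
  [12] 12/0 → 3 ('baa')
  [13] 0/26 → 1 ('b')
  [14] 26/9 → 2 ('bb')
  [15] 9/27 → 1 ('b')
  [16] 27/10 → 1 ('b')
  [17] 10/18 → 3 ('bdb')
  [18] 18/20 → 2 ('bd')
  [19] 20/6 → 0 ('')
  [20] 6/28 → 1 ('c')
  [21] 28/22 → 1 ('c')
  [22] 22/23 → 1 ('c')
  [23] 23/3 → 0 ('')
  [24] 3/11 → 1 ('d')
  [25] 11/25 → 2 ('db')
  [26] 25/17 → 2 ('db')
  [27] 17/19 → 3 ('dbd')
  [28] 19/21 → 1 ('d')
  [29] 21/24 → 1 ('d')

n(n+1)/2 = 30·31/2 = 465
Σ LCP = 0 + 3 + 2 + 2 + 2 + 3 + 1 + 1 + 1 + 2 + 0 + 1 + 3 + 1 + 2 + 1 + 1 + 3 + 2 + 0 + 1 + 1 + 1 + 0 + 1 + 2 + 2 + 3 + 1 + 1 = 44
distinct = 465 − 44 = 421

421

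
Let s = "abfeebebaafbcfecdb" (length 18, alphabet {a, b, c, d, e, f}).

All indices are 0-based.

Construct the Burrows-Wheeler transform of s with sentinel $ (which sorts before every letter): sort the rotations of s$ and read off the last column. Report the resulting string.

rank  rotation             last
    0  $abfeebebaafbcfecdb  b
    1  aafbcfecdb$abfeebeb  b
    2  abfeebebaafbcfecdb$  $
    3  afbcfecdb$abfeebeba  a
    4  b$abfeebebaafbcfecd  d
    5  baafbcfecdb$abfeebe  e
    6  bcfecdb$abfeebebaaf  f
    7  bebaafbcfecdb$abfee  e
    8  bfeebebaafbcfecdb$a  a
    9  cdb$abfeebebaafbcfe  e
   10  cfecdb$abfeebebaafb  b
   11  db$abfeebebaafbcfec  c
   12  ebaafbcfecdb$abfeeb  b
   13  ebebaafbcfecdb$abfe  e
   14  ecdb$abfeebebaafbcf  f
   15  eebebaafbcfecdb$abf  f
   16  fbcfecdb$abfeebebaa  a
   17  fecdb$abfeebebaafbc  c
   18  feebebaafbcfecdb$ab  b

bb$adefeaebcbeffacb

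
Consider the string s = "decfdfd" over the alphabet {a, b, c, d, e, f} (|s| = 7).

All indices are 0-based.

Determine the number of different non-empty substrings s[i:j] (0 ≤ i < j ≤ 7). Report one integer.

sorted suffixes:
  #0 SA[0]=2  'cfdfd'
  #1 SA[1]=6  'd'
  #2 SA[2]=0  'decfdfd'
  #3 SA[3]=4  'dfd'
  #4 SA[4]=1  'ecfdfd'
  #5 SA[5]=5  'fd'
  #6 SA[6]=3  'fdfd'

SA = [2, 6, 0, 4, 1, 5, 3]
i: (SA[i-1],SA[i]) lcp shared
  1: (2,6) 0 ''
  2: (6,0) 1 'd'
  3: (0,4) 1 'd'
  4: (4,1) 0 ''
  5: (1,5) 0 ''
  6: (5,3) 2 'fd'

n(n+1)/2 = 7·8/2 = 28
Σ LCP = 0 + 0 + 1 + 1 + 0 + 0 + 2 = 4
distinct = 28 − 4 = 24

24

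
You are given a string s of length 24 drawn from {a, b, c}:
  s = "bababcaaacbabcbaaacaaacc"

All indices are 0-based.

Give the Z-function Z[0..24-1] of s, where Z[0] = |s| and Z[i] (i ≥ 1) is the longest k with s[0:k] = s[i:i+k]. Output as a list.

Z[0]=24
i=1: fresh scan; Z[1]=0
i=2: fresh scan; Z[2]=3 scan→box=[2,5)
i=3: min(r-i=2, Z[1]=0)=0; Z[3]=0
i=4: min(r-i=1, Z[2]=3)=1; Z[4]=1
i=5: fresh scan; Z[5]=0
i=6: fresh scan; Z[6]=0
i=7: fresh scan; Z[7]=0
i=8: fresh scan; Z[8]=0
i=9: fresh scan; Z[9]=0
i=10: fresh scan; Z[10]=3 scan→box=[10,13)
i=11: min(r-i=2, Z[1]=0)=0; Z[11]=0
i=12: min(r-i=1, Z[2]=3)=1; Z[12]=1
i=13: fresh scan; Z[13]=0
i=14: fresh scan; Z[14]=2 scan→box=[14,16)
i=15: min(r-i=1, Z[1]=0)=0; Z[15]=0
i=16: fresh scan; Z[16]=0
i=17: fresh scan; Z[17]=0
i=18: fresh scan; Z[18]=0
i=19: fresh scan; Z[19]=0
i=20: fresh scan; Z[20]=0
i=21: fresh scan; Z[21]=0
i=22: fresh scan; Z[22]=0
i=23: fresh scan; Z[23]=0

[24, 0, 3, 0, 1, 0, 0, 0, 0, 0, 3, 0, 1, 0, 2, 0, 0, 0, 0, 0, 0, 0, 0, 0]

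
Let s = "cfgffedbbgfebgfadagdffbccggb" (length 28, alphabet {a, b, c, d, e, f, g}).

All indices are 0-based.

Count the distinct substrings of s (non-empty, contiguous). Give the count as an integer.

rank→(start, suffix):
  0 → (15, 'adagdffbccggb')
  1 → (17, 'agdffbccggb')
  2 → (27, 'b')
  3 → (7, 'bbgfebgfadagdffbccggb')
  4 → (22, 'bccggb')
  5 → (12, 'bgfadagdffbccggb')
  6 → (8, 'bgfebgfadagdffbccggb')
  7 → (23, 'ccggb')
  8 → (0, 'cfgffedbbgfebgfadagdffbccggb')
  9 → (24, 'cggb')
  10 → (16, 'dagdffbccggb')
  11 → (6, 'dbbgfebgfadagdffbccggb')
  12 → (19, 'dffbccggb')
  13 → (11, 'ebgfadagdffbccggb')
  14 → (5, 'edbbgfebgfadagdffbccggb')
  15 → (14, 'fadagdffbccggb')
  16 → (21, 'fbccggb')
  17 → (10, 'febgfadagdffbccggb')
  18 → (4, 'fedbbgfebgfadagdffbccggb')
  19 → (20, 'ffbccggb')
  20 → (3, 'ffedbbgfebgfadagdffbccggb')
  21 → (1, 'fgffedbbgfebgfadagdffbccggb')
  22 → (26, 'gb')
  23 → (18, 'gdffbccggb')
  24 → (13, 'gfadagdffbccggb')
  25 → (9, 'gfebgfadagdffbccggb')
  26 → (2, 'gffedbbgfebgfadagdffbccggb')
  27 → (25, 'ggb')

SA = [15, 17, 27, 7, 22, 12, 8, 23, 0, 24, 16, 6, 19, 11, 5, 14, 21, 10, 4, 20, 3, 1, 26, 18, 13, 9, 2, 25]
i: (SA[i-1],SA[i]) lcp shared
  1: (15,17) 1 'a'
  2: (17,27) 0 ''
  3: (27,7) 1 'b'
  4: (7,22) 1 'b'
  5: (22,12) 1 'b'
  6: (12,8) 3 'bgf'
  7: (8,23) 0 ''
  8: (23,0) 1 'c'
  9: (0,24) 1 'c'
  10: (24,16) 0 ''
  11: (16,6) 1 'd'
  12: (6,19) 1 'd'
  13: (19,11) 0 ''
  14: (11,5) 1 'e'
  15: (5,14) 0 ''
  16: (14,21) 1 'f'
  17: (21,10) 1 'f'
  18: (10,4) 2 'fe'
  19: (4,20) 1 'f'
  20: (20,3) 2 'ff'
  21: (3,1) 1 'f'
  22: (1,26) 0 ''
  23: (26,18) 1 'g'
  24: (18,13) 1 'g'
  25: (13,9) 2 'gf'
  26: (9,2) 2 'gf'
  27: (2,25) 1 'g'

n(n+1)/2 = 28·29/2 = 406
Σ LCP = 0 + 1 + 0 + 1 + 1 + 1 + 3 + 0 + 1 + 1 + 0 + 1 + 1 + 0 + 1 + 0 + 1 + 1 + 2 + 1 + 2 + 1 + 0 + 1 + 1 + 2 + 2 + 1 = 27
distinct = 406 − 27 = 379

379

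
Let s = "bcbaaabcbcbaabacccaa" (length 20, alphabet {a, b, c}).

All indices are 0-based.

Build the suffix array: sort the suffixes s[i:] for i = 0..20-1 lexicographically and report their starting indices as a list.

[19, 18, 3, 11, 4, 12, 5, 14, 2, 10, 13, 0, 8, 6, 17, 1, 9, 7, 16, 15]

rank→(start, suffix):
  0 → (19, 'a')
  1 → (18, 'aa')
  2 → (3, 'aaabcbcbaabacccaa')
  3 → (11, 'aabacccaa')
  4 → (4, 'aabcbcbaabacccaa')
  5 → (12, 'abacccaa')
  6 → (5, 'abcbcbaabacccaa')
  7 → (14, 'acccaa')
  8 → (2, 'baaabcbcbaabacccaa')
  9 → (10, 'baabacccaa')
  10 → (13, 'bacccaa')
  11 → (0, 'bcbaaabcbcbaabacccaa')
  12 → (8, 'bcbaabacccaa')
  13 → (6, 'bcbcbaabacccaa')
  14 → (17, 'caa')
  15 → (1, 'cbaaabcbcbaabacccaa')
  16 → (9, 'cbaabacccaa')
  17 → (7, 'cbcbaabacccaa')
  18 → (16, 'ccaa')
  19 → (15, 'cccaa')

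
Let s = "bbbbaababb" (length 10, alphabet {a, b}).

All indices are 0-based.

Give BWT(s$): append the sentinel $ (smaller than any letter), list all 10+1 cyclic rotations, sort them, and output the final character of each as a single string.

rank  rotation     last
    0  $bbbbaababb  b
    1  aababb$bbbb  b
    2  ababb$bbbba  a
    3  abb$bbbbaab  b
    4  b$bbbbaabab  b
    5  baababb$bbb  b
    6  babb$bbbbaa  a
    7  bb$bbbbaaba  a
    8  bbaababb$bb  b
    9  bbbaababb$b  b
   10  bbbbaababb$  $

bbabbbaabb$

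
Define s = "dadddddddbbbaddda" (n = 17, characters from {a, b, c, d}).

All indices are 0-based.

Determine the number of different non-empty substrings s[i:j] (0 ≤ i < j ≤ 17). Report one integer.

116

rank→(start, suffix):
  0 → (16, 'a')
  1 → (12, 'addda')
  2 → (1, 'adddddddbbbaddda')
  3 → (11, 'baddda')
  4 → (10, 'bbaddda')
  5 → (9, 'bbbaddda')
  6 → (15, 'da')
  7 → (0, 'dadddddddbbbaddda')
  8 → (8, 'dbbbaddda')
  9 → (14, 'dda')
  10 → (7, 'ddbbbaddda')
  11 → (13, 'ddda')
  12 → (6, 'dddbbbaddda')
  13 → (5, 'ddddbbbaddda')
  14 → (4, 'dddddbbbaddda')
  15 → (3, 'ddddddbbbaddda')
  16 → (2, 'dddddddbbbaddda')

SA = [16, 12, 1, 11, 10, 9, 15, 0, 8, 14, 7, 13, 6, 5, 4, 3, 2]
rank  pair      lcp
   1  s[16:],s[12:]  1  'a'
   2  s[12:],s[1:]  4  'addd'
   3  s[1:],s[11:]  0  ''
   4  s[11:],s[10:]  1  'b'
   5  s[10:],s[9:]  2  'bb'
   6  s[9:],s[15:]  0  ''
   7  s[15:],s[0:]  2  'da'
   8  s[0:],s[8:]  1  'd'
   9  s[8:],s[14:]  1  'd'
  10  s[14:],s[7:]  2  'dd'
  11  s[7:],s[13:]  2  'dd'
  12  s[13:],s[6:]  3  'ddd'
  13  s[6:],s[5:]  3  'ddd'
  14  s[5:],s[4:]  4  'dddd'
  15  s[4:],s[3:]  5  'ddddd'
  16  s[3:],s[2:]  6  'dddddd'

n(n+1)/2 = 17·18/2 = 153
Σ LCP = 0 + 1 + 4 + 0 + 1 + 2 + 0 + 2 + 1 + 1 + 2 + 2 + 3 + 3 + 4 + 5 + 6 = 37
distinct = 153 − 37 = 116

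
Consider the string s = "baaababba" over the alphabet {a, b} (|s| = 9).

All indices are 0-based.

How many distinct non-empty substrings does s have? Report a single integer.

rank→(start, suffix):
  0 → (8, 'a')
  1 → (1, 'aaababba')
  2 → (2, 'aababba')
  3 → (3, 'ababba')
  4 → (5, 'abba')
  5 → (7, 'ba')
  6 → (0, 'baaababba')
  7 → (4, 'babba')
  8 → (6, 'bba')

SA = [8, 1, 2, 3, 5, 7, 0, 4, 6]
i: (SA[i-1],SA[i]) lcp shared
  1: (8,1) 1 'a'
  2: (1,2) 2 'aa'
  3: (2,3) 1 'a'
  4: (3,5) 2 'ab'
  5: (5,7) 0 ''
  6: (7,0) 2 'ba'
  7: (0,4) 2 'ba'
  8: (4,6) 1 'b'

n(n+1)/2 = 9·10/2 = 45
Σ LCP = 0 + 1 + 2 + 1 + 2 + 0 + 2 + 2 + 1 = 11
distinct = 45 − 11 = 34

34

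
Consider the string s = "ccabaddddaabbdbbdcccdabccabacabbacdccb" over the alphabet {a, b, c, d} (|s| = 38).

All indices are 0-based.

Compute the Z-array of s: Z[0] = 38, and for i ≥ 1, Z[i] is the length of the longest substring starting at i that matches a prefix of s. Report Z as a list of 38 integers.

Z[0]=38
i=1: i≥r, start 0; Z[1]=1 extend→box=[1,2)
i=2: i≥r, start 0; Z[2]=0
i=3: i≥r, start 0; Z[3]=0
i=4: i≥r, start 0; Z[4]=0
i=5: i≥r, start 0; Z[5]=0
i=6: i≥r, start 0; Z[6]=0
i=7: i≥r, start 0; Z[7]=0
i=8: i≥r, start 0; Z[8]=0
i=9: i≥r, start 0; Z[9]=0
i=10: i≥r, start 0; Z[10]=0
i=11: i≥r, start 0; Z[11]=0
i=12: i≥r, start 0; Z[12]=0
i=13: i≥r, start 0; Z[13]=0
i=14: i≥r, start 0; Z[14]=0
i=15: i≥r, start 0; Z[15]=0
i=16: i≥r, start 0; Z[16]=0
i=17: i≥r, start 0; Z[17]=2 extend→box=[17,19)
i=18: min(r-i=1, Z[1]=1)=1; Z[18]=2 extend→box=[18,20)
i=19: min(r-i=1, Z[1]=1)=1; Z[19]=1
i=20: i≥r, start 0; Z[20]=0
i=21: i≥r, start 0; Z[21]=0
i=22: i≥r, start 0; Z[22]=0
i=23: i≥r, start 0; Z[23]=5 extend→box=[23,28)
i=24: min(r-i=4, Z[1]=1)=1; Z[24]=1
i=25: min(r-i=3, Z[2]=0)=0; Z[25]=0
i=26: min(r-i=2, Z[3]=0)=0; Z[26]=0
i=27: min(r-i=1, Z[4]=0)=0; Z[27]=0
i=28: i≥r, start 0; Z[28]=1 extend→box=[28,29)
i=29: i≥r, start 0; Z[29]=0
i=30: i≥r, start 0; Z[30]=0
i=31: i≥r, start 0; Z[31]=0
i=32: i≥r, start 0; Z[32]=0
i=33: i≥r, start 0; Z[33]=1 extend→box=[33,34)
i=34: i≥r, start 0; Z[34]=0
i=35: i≥r, start 0; Z[35]=2 extend→box=[35,37)
i=36: min(r-i=1, Z[1]=1)=1; Z[36]=1
i=37: i≥r, start 0; Z[37]=0

[38, 1, 0, 0, 0, 0, 0, 0, 0, 0, 0, 0, 0, 0, 0, 0, 0, 2, 2, 1, 0, 0, 0, 5, 1, 0, 0, 0, 1, 0, 0, 0, 0, 1, 0, 2, 1, 0]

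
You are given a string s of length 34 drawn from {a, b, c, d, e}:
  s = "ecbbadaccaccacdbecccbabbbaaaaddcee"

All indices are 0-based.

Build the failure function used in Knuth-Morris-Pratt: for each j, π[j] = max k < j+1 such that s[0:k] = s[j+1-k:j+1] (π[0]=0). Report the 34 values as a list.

[0, 0, 0, 0, 0, 0, 0, 0, 0, 0, 0, 0, 0, 0, 0, 0, 1, 2, 0, 0, 0, 0, 0, 0, 0, 0, 0, 0, 0, 0, 0, 0, 1, 1]

π[0] = 0
j=1 s[j]='c': π[1]=0 (border '')
j=2 s[j]='b': π[2]=0 (border '')
j=3 s[j]='b': π[3]=0 (border '')
j=4 s[j]='a': π[4]=0 (border '')
j=5 s[j]='d': π[5]=0 (border '')
j=6 s[j]='a': π[6]=0 (border '')
j=7 s[j]='c': π[7]=0 (border '')
j=8 s[j]='c': π[8]=0 (border '')
j=9 s[j]='a': π[9]=0 (border '')
j=10 s[j]='c': π[10]=0 (border '')
j=11 s[j]='c': π[11]=0 (border '')
j=12 s[j]='a': π[12]=0 (border '')
j=13 s[j]='c': π[13]=0 (border '')
j=14 s[j]='d': π[14]=0 (border '')
j=15 s[j]='b': π[15]=0 (border '')
j=16 s[j]='e': π[16]=1 (border 'e')
j=17 s[j]='c': π[17]=2 (border 'ec')
j=18 s[j]='c': k: 2→0; π[18]=0 (border '')
j=19 s[j]='c': π[19]=0 (border '')
j=20 s[j]='b': π[20]=0 (border '')
j=21 s[j]='a': π[21]=0 (border '')
j=22 s[j]='b': π[22]=0 (border '')
j=23 s[j]='b': π[23]=0 (border '')
j=24 s[j]='b': π[24]=0 (border '')
j=25 s[j]='a': π[25]=0 (border '')
j=26 s[j]='a': π[26]=0 (border '')
j=27 s[j]='a': π[27]=0 (border '')
j=28 s[j]='a': π[28]=0 (border '')
j=29 s[j]='d': π[29]=0 (border '')
j=30 s[j]='d': π[30]=0 (border '')
j=31 s[j]='c': π[31]=0 (border '')
j=32 s[j]='e': π[32]=1 (border 'e')
j=33 s[j]='e': k: 1→0; π[33]=1 (border 'e')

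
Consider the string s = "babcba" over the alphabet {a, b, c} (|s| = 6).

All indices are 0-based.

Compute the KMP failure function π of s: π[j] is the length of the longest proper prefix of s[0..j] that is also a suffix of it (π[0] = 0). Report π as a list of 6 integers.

π[0] = 0
j=1 s[j]='a': π[1]=0 (border '')
j=2 s[j]='b': π[2]=1 (border 'b')
j=3 s[j]='c': k: 1→0; π[3]=0 (border '')
j=4 s[j]='b': π[4]=1 (border 'b')
j=5 s[j]='a': π[5]=2 (border 'ba')

[0, 0, 1, 0, 1, 2]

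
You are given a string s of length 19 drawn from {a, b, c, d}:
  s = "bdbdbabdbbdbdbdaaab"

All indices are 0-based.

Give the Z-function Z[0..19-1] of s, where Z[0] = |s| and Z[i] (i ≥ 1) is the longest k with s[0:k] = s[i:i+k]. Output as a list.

[19, 0, 3, 0, 1, 0, 3, 0, 1, 5, 0, 4, 0, 2, 0, 0, 0, 0, 1]

Z[0]=19
i=1: fresh scan; Z[1]=0
i=2: fresh scan; Z[2]=3 grow→box=[2,5)
i=3: min(r-i=2, Z[1]=0)=0; Z[3]=0
i=4: min(r-i=1, Z[2]=3)=1; Z[4]=1
i=5: fresh scan; Z[5]=0
i=6: fresh scan; Z[6]=3 grow→box=[6,9)
i=7: min(r-i=2, Z[1]=0)=0; Z[7]=0
i=8: min(r-i=1, Z[2]=3)=1; Z[8]=1
i=9: fresh scan; Z[9]=5 grow→box=[9,14)
i=10: min(r-i=4, Z[1]=0)=0; Z[10]=0
i=11: min(r-i=3, Z[2]=3)=3; Z[11]=4 grow→box=[11,15)
i=12: min(r-i=3, Z[1]=0)=0; Z[12]=0
i=13: min(r-i=2, Z[2]=3)=2; Z[13]=2
i=14: min(r-i=1, Z[3]=0)=0; Z[14]=0
i=15: fresh scan; Z[15]=0
i=16: fresh scan; Z[16]=0
i=17: fresh scan; Z[17]=0
i=18: fresh scan; Z[18]=1 grow→box=[18,19)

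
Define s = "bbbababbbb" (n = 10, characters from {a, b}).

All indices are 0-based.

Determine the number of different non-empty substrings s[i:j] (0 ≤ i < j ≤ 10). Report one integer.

rank | idx | suffix
   0 |   3 | ababbbb
   1 |   5 | abbbb
   2 |   9 | b
   3 |   2 | bababbbb
   4 |   4 | babbbb
   5 |   8 | bb
   6 |   1 | bbababbbb
   7 |   7 | bbb
   8 |   0 | bbbababbbb
   9 |   6 | bbbb

SA = [3, 5, 9, 2, 4, 8, 1, 7, 0, 6]
[i] adj suffixes → lcp
  [1] 3/5 → 2 ('ab')
  [2] 5/9 → 0 ('')
  [3] 9/2 → 1 ('b')
  [4] 2/4 → 3 ('bab')
  [5] 4/8 → 1 ('b')
  [6] 8/1 → 2 ('bb')
  [7] 1/7 → 2 ('bb')
  [8] 7/0 → 3 ('bbb')
  [9] 0/6 → 3 ('bbb')

n(n+1)/2 = 10·11/2 = 55
Σ LCP = 0 + 2 + 0 + 1 + 3 + 1 + 2 + 2 + 3 + 3 = 17
distinct = 55 − 17 = 38

38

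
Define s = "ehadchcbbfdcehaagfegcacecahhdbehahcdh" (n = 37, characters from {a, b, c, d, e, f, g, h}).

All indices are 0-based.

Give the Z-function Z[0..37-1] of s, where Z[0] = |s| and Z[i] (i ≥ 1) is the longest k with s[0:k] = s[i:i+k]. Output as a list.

[37, 0, 0, 0, 0, 0, 0, 0, 0, 0, 0, 0, 3, 0, 0, 0, 0, 0, 1, 0, 0, 0, 0, 1, 0, 0, 0, 0, 0, 0, 3, 0, 0, 0, 0, 0, 0]

Z[0]=37
i=1: fresh scan; Z[1]=0
i=2: fresh scan; Z[2]=0
i=3: fresh scan; Z[3]=0
i=4: fresh scan; Z[4]=0
i=5: fresh scan; Z[5]=0
i=6: fresh scan; Z[6]=0
i=7: fresh scan; Z[7]=0
i=8: fresh scan; Z[8]=0
i=9: fresh scan; Z[9]=0
i=10: fresh scan; Z[10]=0
i=11: fresh scan; Z[11]=0
i=12: fresh scan; Z[12]=3 extend→box=[12,15)
i=13: min(r-i=2, Z[1]=0)=0; Z[13]=0
i=14: min(r-i=1, Z[2]=0)=0; Z[14]=0
i=15: fresh scan; Z[15]=0
i=16: fresh scan; Z[16]=0
i=17: fresh scan; Z[17]=0
i=18: fresh scan; Z[18]=1 extend→box=[18,19)
i=19: fresh scan; Z[19]=0
i=20: fresh scan; Z[20]=0
i=21: fresh scan; Z[21]=0
i=22: fresh scan; Z[22]=0
i=23: fresh scan; Z[23]=1 extend→box=[23,24)
i=24: fresh scan; Z[24]=0
i=25: fresh scan; Z[25]=0
i=26: fresh scan; Z[26]=0
i=27: fresh scan; Z[27]=0
i=28: fresh scan; Z[28]=0
i=29: fresh scan; Z[29]=0
i=30: fresh scan; Z[30]=3 extend→box=[30,33)
i=31: min(r-i=2, Z[1]=0)=0; Z[31]=0
i=32: min(r-i=1, Z[2]=0)=0; Z[32]=0
i=33: fresh scan; Z[33]=0
i=34: fresh scan; Z[34]=0
i=35: fresh scan; Z[35]=0
i=36: fresh scan; Z[36]=0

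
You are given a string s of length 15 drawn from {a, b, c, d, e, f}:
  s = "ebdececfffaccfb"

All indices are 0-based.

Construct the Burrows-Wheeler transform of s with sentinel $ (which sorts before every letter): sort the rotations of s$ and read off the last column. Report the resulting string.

rank  rotation          last
    0  $ebdececfffaccfb  b
    1  accfb$ebdececfff  f
    2  b$ebdececfffaccf  f
    3  bdececfffaccfb$e  e
    4  ccfb$ebdececfffa  a
    5  cecfffaccfb$ebde  e
    6  cfb$ebdececfffac  c
    7  cfffaccfb$ebdece  e
    8  dececfffaccfb$eb  b
    9  ebdececfffaccfb$  $
   10  ececfffaccfb$ebd  d
   11  ecfffaccfb$ebdec  c
   12  faccfb$ebdececff  f
   13  fb$ebdececfffacc  c
   14  ffaccfb$ebdececf  f
   15  fffaccfb$ebdecec  c

bffeaeceb$dcfcfc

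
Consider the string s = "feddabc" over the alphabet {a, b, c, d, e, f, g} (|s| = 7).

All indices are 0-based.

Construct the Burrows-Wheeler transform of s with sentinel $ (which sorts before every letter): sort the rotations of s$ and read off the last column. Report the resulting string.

cdabdef$

rank  rotation  last
    0  $feddabc  c
    1  abc$fedd  d
    2  bc$fedda  a
    3  c$feddab  b
    4  dabc$fed  d
    5  ddabc$fe  e
    6  eddabc$f  f
    7  feddabc$  $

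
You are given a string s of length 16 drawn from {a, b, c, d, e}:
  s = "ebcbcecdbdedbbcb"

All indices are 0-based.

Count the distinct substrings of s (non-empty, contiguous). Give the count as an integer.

119

sorted suffixes:
  #0 SA[0]=15  'b'
  #1 SA[1]=12  'bbcb'
  #2 SA[2]=13  'bcb'
  #3 SA[3]=1  'bcbcecdbdedbbcb'
  #4 SA[4]=3  'bcecdbdedbbcb'
  #5 SA[5]=8  'bdedbbcb'
  #6 SA[6]=14  'cb'
  #7 SA[7]=2  'cbcecdbdedbbcb'
  #8 SA[8]=6  'cdbdedbbcb'
  #9 SA[9]=4  'cecdbdedbbcb'
  #10 SA[10]=11  'dbbcb'
  #11 SA[11]=7  'dbdedbbcb'
  #12 SA[12]=9  'dedbbcb'
  #13 SA[13]=0  'ebcbcecdbdedbbcb'
  #14 SA[14]=5  'ecdbdedbbcb'
  #15 SA[15]=10  'edbbcb'

SA = [15, 12, 13, 1, 3, 8, 14, 2, 6, 4, 11, 7, 9, 0, 5, 10]
rank  pair      lcp
   1  s[15:],s[12:]  1  'b'
   2  s[12:],s[13:]  1  'b'
   3  s[13:],s[1:]  3  'bcb'
   4  s[1:],s[3:]  2  'bc'
   5  s[3:],s[8:]  1  'b'
   6  s[8:],s[14:]  0  ''
   7  s[14:],s[2:]  2  'cb'
   8  s[2:],s[6:]  1  'c'
   9  s[6:],s[4:]  1  'c'
  10  s[4:],s[11:]  0  ''
  11  s[11:],s[7:]  2  'db'
  12  s[7:],s[9:]  1  'd'
  13  s[9:],s[0:]  0  ''
  14  s[0:],s[5:]  1  'e'
  15  s[5:],s[10:]  1  'e'

n(n+1)/2 = 16·17/2 = 136
Σ LCP = 0 + 1 + 1 + 3 + 2 + 1 + 0 + 2 + 1 + 1 + 0 + 2 + 1 + 0 + 1 + 1 = 17
distinct = 136 − 17 = 119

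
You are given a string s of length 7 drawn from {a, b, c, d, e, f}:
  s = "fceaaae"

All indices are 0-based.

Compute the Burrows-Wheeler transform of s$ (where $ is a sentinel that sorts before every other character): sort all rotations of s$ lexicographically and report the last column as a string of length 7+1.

eeaafac$

rank  rotation  last
    0  $fceaaae  e
    1  aaae$fce  e
    2  aae$fcea  a
    3  ae$fceaa  a
    4  ceaaae$f  f
    5  e$fceaaa  a
    6  eaaae$fc  c
    7  fceaaae$  $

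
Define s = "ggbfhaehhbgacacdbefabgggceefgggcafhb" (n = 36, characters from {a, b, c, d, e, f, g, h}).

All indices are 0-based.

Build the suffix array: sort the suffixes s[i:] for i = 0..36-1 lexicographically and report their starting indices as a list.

sorted suffixes:
  #0 SA[0]=19  'abgggceefgggcafhb'
  #1 SA[1]=11  'acacdbefabgggceefgggcafhb'
  #2 SA[2]=13  'acdbefabgggceefgggcafhb'
  #3 SA[3]=5  'aehhbgacacdbefabgggceefgggcafhb'
  #4 SA[4]=32  'afhb'
  #5 SA[5]=35  'b'
  #6 SA[6]=16  'befabgggceefgggcafhb'
  #7 SA[7]=2  'bfhaehhbgacacdbefabgggceefgggcafhb'
  #8 SA[8]=9  'bgacacdbefabgggceefgggcafhb'
  #9 SA[9]=20  'bgggceefgggcafhb'
  #10 SA[10]=12  'cacdbefabgggceefgggcafhb'
  #11 SA[11]=31  'cafhb'
  #12 SA[12]=14  'cdbefabgggceefgggcafhb'
  #13 SA[13]=24  'ceefgggcafhb'
  #14 SA[14]=15  'dbefabgggceefgggcafhb'
  #15 SA[15]=25  'eefgggcafhb'
  #16 SA[16]=17  'efabgggceefgggcafhb'
  #17 SA[17]=26  'efgggcafhb'
  #18 SA[18]=6  'ehhbgacacdbefabgggceefgggcafhb'
  #19 SA[19]=18  'fabgggceefgggcafhb'
  #20 SA[20]=27  'fgggcafhb'
  #21 SA[21]=3  'fhaehhbgacacdbefabgggceefgggcafhb'
  #22 SA[22]=33  'fhb'
  #23 SA[23]=10  'gacacdbefabgggceefgggcafhb'
  #24 SA[24]=1  'gbfhaehhbgacacdbefabgggceefgggcafhb'
  #25 SA[25]=30  'gcafhb'
  #26 SA[26]=23  'gceefgggcafhb'
  #27 SA[27]=0  'ggbfhaehhbgacacdbefabgggceefgggcafhb'
  #28 SA[28]=29  'ggcafhb'
  #29 SA[29]=22  'ggceefgggcafhb'
  #30 SA[30]=28  'gggcafhb'
  #31 SA[31]=21  'gggceefgggcafhb'
  #32 SA[32]=4  'haehhbgacacdbefabgggceefgggcafhb'
  #33 SA[33]=34  'hb'
  #34 SA[34]=8  'hbgacacdbefabgggceefgggcafhb'
  #35 SA[35]=7  'hhbgacacdbefabgggceefgggcafhb'

[19, 11, 13, 5, 32, 35, 16, 2, 9, 20, 12, 31, 14, 24, 15, 25, 17, 26, 6, 18, 27, 3, 33, 10, 1, 30, 23, 0, 29, 22, 28, 21, 4, 34, 8, 7]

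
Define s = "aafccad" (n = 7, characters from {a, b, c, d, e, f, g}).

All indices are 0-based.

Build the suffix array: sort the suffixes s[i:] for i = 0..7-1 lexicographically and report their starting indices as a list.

[0, 5, 1, 4, 3, 6, 2]

sorted suffixes:
  #0 SA[0]=0  'aafccad'
  #1 SA[1]=5  'ad'
  #2 SA[2]=1  'afccad'
  #3 SA[3]=4  'cad'
  #4 SA[4]=3  'ccad'
  #5 SA[5]=6  'd'
  #6 SA[6]=2  'fccad'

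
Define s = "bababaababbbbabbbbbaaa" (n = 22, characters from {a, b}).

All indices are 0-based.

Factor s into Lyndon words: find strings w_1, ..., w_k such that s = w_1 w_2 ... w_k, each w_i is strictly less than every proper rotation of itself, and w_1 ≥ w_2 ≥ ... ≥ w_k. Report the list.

["b", "ab", "ab", "aababbbbabbbbb", "a", "a", "a"]

emit factor 1: 'b' (i=0, period=1)
emit factor 2: 'ab' (i=1, period=2)
emit factor 3: 'ab' (i=3, period=2)
emit factor 4: 'aababbbbabbbbb' (i=5, period=14)
emit factor 5: 'a' (i=19, period=1)
emit factor 6: 'a' (i=20, period=1)
emit factor 7: 'a' (i=21, period=1)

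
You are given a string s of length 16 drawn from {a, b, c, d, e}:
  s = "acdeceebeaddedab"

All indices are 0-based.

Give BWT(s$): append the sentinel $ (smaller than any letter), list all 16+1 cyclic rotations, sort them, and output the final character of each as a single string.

rank  rotation           last
    0  $acdeceebeaddedab  b
    1  ab$acdeceebeadded  d
    2  acdeceebeaddedab$  $
    3  addedab$acdeceebe  e
    4  b$acdeceebeaddeda  a
    5  beaddedab$acdecee  e
    6  cdeceebeaddedab$a  a
    7  ceebeaddedab$acde  e
    8  dab$acdeceebeadde  e
    9  ddedab$acdeceebea  a
   10  deceebeaddedab$ac  c
   11  dedab$acdeceebead  d
   12  eaddedab$acdeceeb  b
   13  ebeaddedab$acdece  e
   14  eceebeaddedab$acd  d
   15  edab$acdeceebeadd  d
   16  eebeaddedab$acdec  c

bd$eaeaeeacdbeddc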